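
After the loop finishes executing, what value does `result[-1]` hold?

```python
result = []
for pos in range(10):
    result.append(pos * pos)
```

Let's trace through this code step by step.

Initialize: result = []
Entering loop: for pos in range(10):
After iteration 1: pos = 0, result = [0]
After iteration 2: pos = 1, result = [0, 1]
After iteration 3: pos = 2, result = [0, 1, 4]
After iteration 4: pos = 3, result = [0, 1, 4, 9]
After iteration 5: pos = 4, result = [0, 1, 4, 9, 16]
After iteration 6: pos = 5, result = [0, 1, 4, 9, 16, 25]
After iteration 7: pos = 6, result = [0, 1, 4, 9, 16, 25, 36]
After iteration 8: pos = 7, result = [0, 1, 4, 9, 16, 25, 36, 49]
After iteration 9: pos = 8, result = [0, 1, 4, 9, 16, 25, 36, 49, 64]
After iteration 10: pos = 9, result = [0, 1, 4, 9, 16, 25, 36, 49, 64, 81]
Loop ends.
result[-1] = 81

Final answer: 81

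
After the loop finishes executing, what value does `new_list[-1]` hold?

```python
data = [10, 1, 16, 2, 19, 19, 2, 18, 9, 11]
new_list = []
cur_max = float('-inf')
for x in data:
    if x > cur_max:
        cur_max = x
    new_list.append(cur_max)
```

Let's trace through this code step by step.

Initialize: data = [10, 1, 16, 2, 19, 19, 2, 18, 9, 11]
Initialize: new_list = []
Initialize: cur_max = -inf
Entering loop: for x in data:
After iteration 1: x = 10, new_list = [10], cur_max = 10
After iteration 2: x = 1, new_list = [10, 10], cur_max = 10
After iteration 3: x = 16, new_list = [10, 10, 16], cur_max = 16
After iteration 4: x = 2, new_list = [10, 10, 16, 16], cur_max = 16
After iteration 5: x = 19, new_list = [10, 10, 16, 16, 19], cur_max = 19
After iteration 6: x = 19, new_list = [10, 10, 16, 16, 19, 19], cur_max = 19
After iteration 7: x = 2, new_list = [10, 10, 16, 16, 19, 19, 19], cur_max = 19
After iteration 8: x = 18, new_list = [10, 10, 16, 16, 19, 19, 19, 19], cur_max = 19
After iteration 9: x = 9, new_list = [10, 10, 16, 16, 19, 19, 19, 19, 19], cur_max = 19
After iteration 10: x = 11, new_list = [10, 10, 16, 16, 19, 19, 19, 19, 19, 19], cur_max = 19
Loop ends.
new_list[-1] = 19

Final answer: 19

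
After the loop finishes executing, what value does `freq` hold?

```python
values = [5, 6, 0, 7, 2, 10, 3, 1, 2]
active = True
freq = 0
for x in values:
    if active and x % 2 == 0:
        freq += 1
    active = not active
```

Let's trace through this code step by step.

Initialize: values = [5, 6, 0, 7, 2, 10, 3, 1, 2]
Initialize: active = True
Initialize: freq = 0
Entering loop: for x in values:
After iteration 1: x = 5, active = False, freq = 0
After iteration 2: x = 6, active = True, freq = 0
After iteration 3: x = 0, active = False, freq = 1
After iteration 4: x = 7, active = True, freq = 1
After iteration 5: x = 2, active = False, freq = 2
After iteration 6: x = 10, active = True, freq = 2
After iteration 7: x = 3, active = False, freq = 2
After iteration 8: x = 1, active = True, freq = 2
After iteration 9: x = 2, active = False, freq = 3
Loop ends.

Final answer: 3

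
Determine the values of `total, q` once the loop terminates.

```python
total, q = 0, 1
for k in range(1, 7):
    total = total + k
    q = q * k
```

Let's trace through this code step by step.

Initialize: total = 0
Initialize: q = 1
Entering loop: for k in range(1, 7):
After iteration 1: k = 1, total = 1, q = 1
After iteration 2: k = 2, total = 3, q = 2
After iteration 3: k = 3, total = 6, q = 6
After iteration 4: k = 4, total = 10, q = 24
After iteration 5: k = 5, total = 15, q = 120
After iteration 6: k = 6, total = 21, q = 720
Loop ends.

Final answer: 21, 720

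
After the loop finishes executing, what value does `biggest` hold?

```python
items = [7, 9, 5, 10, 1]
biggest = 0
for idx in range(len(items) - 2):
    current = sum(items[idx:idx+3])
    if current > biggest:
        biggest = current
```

Let's trace through this code step by step.

Initialize: items = [7, 9, 5, 10, 1]
Initialize: biggest = 0
Entering loop: for idx in range(len(items) - 2):
After iteration 1: idx = 0, biggest = 21, current = 21
After iteration 2: idx = 1, biggest = 24, current = 24
After iteration 3: idx = 2, biggest = 24, current = 16
Loop ends.

Final answer: 24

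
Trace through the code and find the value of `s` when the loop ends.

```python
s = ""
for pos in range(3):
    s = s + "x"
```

Let's trace through this code step by step.

Initialize: s = ''
Entering loop: for pos in range(3):
After iteration 1: pos = 0, s = 'x'
After iteration 2: pos = 1, s = 'xx'
After iteration 3: pos = 2, s = 'xxx'
Loop ends.

Final answer: 'xxx'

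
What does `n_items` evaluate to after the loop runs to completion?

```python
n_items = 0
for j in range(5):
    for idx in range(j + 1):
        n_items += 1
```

Let's trace through this code step by step.

Initialize: n_items = 0
Entering loop: for j in range(5):
After iteration 1: j = 0, n_items = 1, idx = 0
After iteration 2: j = 1, n_items = 3, idx = 1
After iteration 3: j = 2, n_items = 6, idx = 2
After iteration 4: j = 3, n_items = 10, idx = 3
After iteration 5: j = 4, n_items = 15, idx = 4
Loop ends.

Final answer: 15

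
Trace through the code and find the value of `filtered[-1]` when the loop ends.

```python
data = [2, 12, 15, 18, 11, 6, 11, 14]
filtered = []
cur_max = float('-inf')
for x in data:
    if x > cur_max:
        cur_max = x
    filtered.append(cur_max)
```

Let's trace through this code step by step.

Initialize: data = [2, 12, 15, 18, 11, 6, 11, 14]
Initialize: filtered = []
Initialize: cur_max = -inf
Entering loop: for x in data:
After iteration 1: x = 2, filtered = [2], cur_max = 2
After iteration 2: x = 12, filtered = [2, 12], cur_max = 12
After iteration 3: x = 15, filtered = [2, 12, 15], cur_max = 15
After iteration 4: x = 18, filtered = [2, 12, 15, 18], cur_max = 18
After iteration 5: x = 11, filtered = [2, 12, 15, 18, 18], cur_max = 18
After iteration 6: x = 6, filtered = [2, 12, 15, 18, 18, 18], cur_max = 18
After iteration 7: x = 11, filtered = [2, 12, 15, 18, 18, 18, 18], cur_max = 18
After iteration 8: x = 14, filtered = [2, 12, 15, 18, 18, 18, 18, 18], cur_max = 18
Loop ends.
filtered[-1] = 18

Final answer: 18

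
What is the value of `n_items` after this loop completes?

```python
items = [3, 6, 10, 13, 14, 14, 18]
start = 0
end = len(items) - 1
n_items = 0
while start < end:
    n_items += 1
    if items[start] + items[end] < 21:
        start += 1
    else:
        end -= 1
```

Let's trace through this code step by step.

Initialize: items = [3, 6, 10, 13, 14, 14, 18]
Initialize: start = 0
Initialize: end = 6
Initialize: n_items = 0
Entering loop: while start < end:
After iteration 1: start = 0, end = 5, n_items = 1
After iteration 2: start = 1, end = 5, n_items = 2
After iteration 3: start = 2, end = 5, n_items = 3
After iteration 4: start = 2, end = 4, n_items = 4
After iteration 5: start = 2, end = 3, n_items = 5
After iteration 6: start = 2, end = 2, n_items = 6
Loop ends.

Final answer: 6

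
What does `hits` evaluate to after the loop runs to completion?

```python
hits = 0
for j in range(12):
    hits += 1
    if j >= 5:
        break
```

Let's trace through this code step by step.

Initialize: hits = 0
Entering loop: for j in range(12):
After iteration 1: j = 0, hits = 1
After iteration 2: j = 1, hits = 2
After iteration 3: j = 2, hits = 3
After iteration 4: j = 3, hits = 4
After iteration 5: j = 4, hits = 5
After iteration 6: j = 5, hits = 6
Loop ends.

Final answer: 6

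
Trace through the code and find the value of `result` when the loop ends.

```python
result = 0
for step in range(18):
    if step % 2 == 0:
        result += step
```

Let's trace through this code step by step.

Initialize: result = 0
Entering loop: for step in range(18):
After iteration 1: step = 0, result = 0
After iteration 2: step = 1, result = 0
After iteration 3: step = 2, result = 2
After iteration 4: step = 3, result = 2
After iteration 5: step = 4, result = 6
After iteration 6: step = 5, result = 6
After iteration 7: step = 6, result = 12
After iteration 8: step = 7, result = 12
After iteration 9: step = 8, result = 20
After iteration 10: step = 9, result = 20
After iteration 11: step = 10, result = 30
After iteration 12: step = 11, result = 30
After iteration 13: step = 12, result = 42
After iteration 14: step = 13, result = 42
After iteration 15: step = 14, result = 56
After iteration 16: step = 15, result = 56
After iteration 17: step = 16, result = 72
After iteration 18: step = 17, result = 72
Loop ends.

Final answer: 72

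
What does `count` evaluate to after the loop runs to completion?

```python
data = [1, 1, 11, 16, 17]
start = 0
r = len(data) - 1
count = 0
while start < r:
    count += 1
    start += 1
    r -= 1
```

Let's trace through this code step by step.

Initialize: data = [1, 1, 11, 16, 17]
Initialize: start = 0
Initialize: r = 4
Initialize: count = 0
Entering loop: while start < r:
After iteration 1: start = 1, r = 3, count = 1
After iteration 2: start = 2, r = 2, count = 2
Loop ends.

Final answer: 2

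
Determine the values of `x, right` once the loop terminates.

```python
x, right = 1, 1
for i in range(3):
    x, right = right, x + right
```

Let's trace through this code step by step.

Initialize: x = 1
Initialize: right = 1
Entering loop: for i in range(3):
After iteration 1: i = 0, x = 1, right = 2
After iteration 2: i = 1, x = 2, right = 3
After iteration 3: i = 2, x = 3, right = 5
Loop ends.

Final answer: 3, 5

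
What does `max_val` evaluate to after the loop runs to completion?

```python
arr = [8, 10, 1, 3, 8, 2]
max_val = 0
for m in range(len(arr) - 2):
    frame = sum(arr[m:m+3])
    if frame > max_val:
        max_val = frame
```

Let's trace through this code step by step.

Initialize: arr = [8, 10, 1, 3, 8, 2]
Initialize: max_val = 0
Entering loop: for m in range(len(arr) - 2):
After iteration 1: m = 0, max_val = 19, frame = 19
After iteration 2: m = 1, max_val = 19, frame = 14
After iteration 3: m = 2, max_val = 19, frame = 12
After iteration 4: m = 3, max_val = 19, frame = 13
Loop ends.

Final answer: 19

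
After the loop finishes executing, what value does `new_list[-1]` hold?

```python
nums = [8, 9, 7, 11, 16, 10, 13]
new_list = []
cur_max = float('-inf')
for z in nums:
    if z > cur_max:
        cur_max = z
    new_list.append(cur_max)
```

Let's trace through this code step by step.

Initialize: nums = [8, 9, 7, 11, 16, 10, 13]
Initialize: new_list = []
Initialize: cur_max = -inf
Entering loop: for z in nums:
After iteration 1: z = 8, new_list = [8], cur_max = 8
After iteration 2: z = 9, new_list = [8, 9], cur_max = 9
After iteration 3: z = 7, new_list = [8, 9, 9], cur_max = 9
After iteration 4: z = 11, new_list = [8, 9, 9, 11], cur_max = 11
After iteration 5: z = 16, new_list = [8, 9, 9, 11, 16], cur_max = 16
After iteration 6: z = 10, new_list = [8, 9, 9, 11, 16, 16], cur_max = 16
After iteration 7: z = 13, new_list = [8, 9, 9, 11, 16, 16, 16], cur_max = 16
Loop ends.
new_list[-1] = 16

Final answer: 16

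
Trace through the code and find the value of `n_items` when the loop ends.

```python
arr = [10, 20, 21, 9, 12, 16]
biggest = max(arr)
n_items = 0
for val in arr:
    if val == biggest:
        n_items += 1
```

Let's trace through this code step by step.

Initialize: arr = [10, 20, 21, 9, 12, 16]
Initialize: biggest = 21
Initialize: n_items = 0
Entering loop: for val in arr:
After iteration 1: val = 10, n_items = 0
After iteration 2: val = 20, n_items = 0
After iteration 3: val = 21, n_items = 1
After iteration 4: val = 9, n_items = 1
After iteration 5: val = 12, n_items = 1
After iteration 6: val = 16, n_items = 1
Loop ends.

Final answer: 1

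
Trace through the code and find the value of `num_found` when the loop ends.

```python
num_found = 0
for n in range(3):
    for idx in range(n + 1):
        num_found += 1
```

Let's trace through this code step by step.

Initialize: num_found = 0
Entering loop: for n in range(3):
After iteration 1: n = 0, num_found = 1, idx = 0
After iteration 2: n = 1, num_found = 3, idx = 1
After iteration 3: n = 2, num_found = 6, idx = 2
Loop ends.

Final answer: 6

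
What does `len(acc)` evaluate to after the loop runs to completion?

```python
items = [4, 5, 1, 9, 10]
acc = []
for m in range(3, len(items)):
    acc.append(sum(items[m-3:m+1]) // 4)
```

Let's trace through this code step by step.

Initialize: items = [4, 5, 1, 9, 10]
Initialize: acc = []
Entering loop: for m in range(3, len(items)):
After iteration 1: m = 3, acc = [4]
After iteration 2: m = 4, acc = [4, 6]
Loop ends.
len(acc) = 2

Final answer: 2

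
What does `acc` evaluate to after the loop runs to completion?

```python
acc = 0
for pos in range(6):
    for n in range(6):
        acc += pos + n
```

Let's trace through this code step by step.

Initialize: acc = 0
Entering loop: for pos in range(6):
After iteration 1: pos = 0, acc = 15
After iteration 2: pos = 1, acc = 36
After iteration 3: pos = 2, acc = 63
After iteration 4: pos = 3, acc = 96
After iteration 5: pos = 4, acc = 135
After iteration 6: pos = 5, acc = 180
Loop ends.

Final answer: 180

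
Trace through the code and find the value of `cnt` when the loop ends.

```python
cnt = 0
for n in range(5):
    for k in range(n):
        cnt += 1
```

Let's trace through this code step by step.

Initialize: cnt = 0
Entering loop: for n in range(5):
After iteration 1: n = 0, cnt = 0
After iteration 2: n = 1, cnt = 1, k = 0
After iteration 3: n = 2, cnt = 3, k = 1
After iteration 4: n = 3, cnt = 6, k = 2
After iteration 5: n = 4, cnt = 10, k = 3
Loop ends.

Final answer: 10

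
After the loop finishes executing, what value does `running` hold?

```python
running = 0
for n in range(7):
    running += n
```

Let's trace through this code step by step.

Initialize: running = 0
Entering loop: for n in range(7):
After iteration 1: n = 0, running = 0
After iteration 2: n = 1, running = 1
After iteration 3: n = 2, running = 3
After iteration 4: n = 3, running = 6
After iteration 5: n = 4, running = 10
After iteration 6: n = 5, running = 15
After iteration 7: n = 6, running = 21
Loop ends.

Final answer: 21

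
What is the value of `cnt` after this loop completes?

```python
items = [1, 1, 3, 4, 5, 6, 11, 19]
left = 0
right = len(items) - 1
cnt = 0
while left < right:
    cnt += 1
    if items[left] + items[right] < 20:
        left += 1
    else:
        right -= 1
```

Let's trace through this code step by step.

Initialize: items = [1, 1, 3, 4, 5, 6, 11, 19]
Initialize: left = 0
Initialize: right = 7
Initialize: cnt = 0
Entering loop: while left < right:
After iteration 1: left = 0, right = 6, cnt = 1
After iteration 2: left = 1, right = 6, cnt = 2
After iteration 3: left = 2, right = 6, cnt = 3
After iteration 4: left = 3, right = 6, cnt = 4
After iteration 5: left = 4, right = 6, cnt = 5
After iteration 6: left = 5, right = 6, cnt = 6
After iteration 7: left = 6, right = 6, cnt = 7
Loop ends.

Final answer: 7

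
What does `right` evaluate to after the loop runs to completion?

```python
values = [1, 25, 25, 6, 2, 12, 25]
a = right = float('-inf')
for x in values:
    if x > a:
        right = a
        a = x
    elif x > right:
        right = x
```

Let's trace through this code step by step.

Initialize: values = [1, 25, 25, 6, 2, 12, 25]
Initialize: a = -inf
Initialize: right = -inf
Entering loop: for x in values:
After iteration 1: x = 1, a = 1, right = -inf
After iteration 2: x = 25, a = 25, right = 1
After iteration 3: x = 25, a = 25, right = 25
After iteration 4: x = 6, a = 25, right = 25
After iteration 5: x = 2, a = 25, right = 25
After iteration 6: x = 12, a = 25, right = 25
After iteration 7: x = 25, a = 25, right = 25
Loop ends.

Final answer: 25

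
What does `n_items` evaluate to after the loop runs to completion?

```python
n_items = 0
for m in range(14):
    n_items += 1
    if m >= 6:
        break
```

Let's trace through this code step by step.

Initialize: n_items = 0
Entering loop: for m in range(14):
After iteration 1: m = 0, n_items = 1
After iteration 2: m = 1, n_items = 2
After iteration 3: m = 2, n_items = 3
After iteration 4: m = 3, n_items = 4
After iteration 5: m = 4, n_items = 5
After iteration 6: m = 5, n_items = 6
After iteration 7: m = 6, n_items = 7
Loop ends.

Final answer: 7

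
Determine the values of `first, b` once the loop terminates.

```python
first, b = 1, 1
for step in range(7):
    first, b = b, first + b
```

Let's trace through this code step by step.

Initialize: first = 1
Initialize: b = 1
Entering loop: for step in range(7):
After iteration 1: step = 0, first = 1, b = 2
After iteration 2: step = 1, first = 2, b = 3
After iteration 3: step = 2, first = 3, b = 5
After iteration 4: step = 3, first = 5, b = 8
After iteration 5: step = 4, first = 8, b = 13
After iteration 6: step = 5, first = 13, b = 21
After iteration 7: step = 6, first = 21, b = 34
Loop ends.

Final answer: 21, 34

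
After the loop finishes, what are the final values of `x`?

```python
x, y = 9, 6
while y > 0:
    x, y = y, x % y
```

Let's trace through this code step by step.

Initialize: x = 9
Initialize: y = 6
Entering loop: while y > 0:
After iteration 1: x = 6, y = 3
After iteration 2: x = 3, y = 0
Loop ends.

Final answer: 3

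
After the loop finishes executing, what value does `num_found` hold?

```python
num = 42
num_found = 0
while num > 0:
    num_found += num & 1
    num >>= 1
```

Let's trace through this code step by step.

Initialize: num = 42
Initialize: num_found = 0
Entering loop: while num > 0:
After iteration 1: num = 21, num_found = 0
After iteration 2: num = 10, num_found = 1
After iteration 3: num = 5, num_found = 1
After iteration 4: num = 2, num_found = 2
After iteration 5: num = 1, num_found = 2
After iteration 6: num = 0, num_found = 3
Loop ends.

Final answer: 3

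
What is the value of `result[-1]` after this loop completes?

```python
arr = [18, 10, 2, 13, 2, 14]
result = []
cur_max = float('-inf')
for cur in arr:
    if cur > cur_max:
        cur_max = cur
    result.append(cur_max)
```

Let's trace through this code step by step.

Initialize: arr = [18, 10, 2, 13, 2, 14]
Initialize: result = []
Initialize: cur_max = -inf
Entering loop: for cur in arr:
After iteration 1: cur = 18, result = [18], cur_max = 18
After iteration 2: cur = 10, result = [18, 18], cur_max = 18
After iteration 3: cur = 2, result = [18, 18, 18], cur_max = 18
After iteration 4: cur = 13, result = [18, 18, 18, 18], cur_max = 18
After iteration 5: cur = 2, result = [18, 18, 18, 18, 18], cur_max = 18
After iteration 6: cur = 14, result = [18, 18, 18, 18, 18, 18], cur_max = 18
Loop ends.
result[-1] = 18

Final answer: 18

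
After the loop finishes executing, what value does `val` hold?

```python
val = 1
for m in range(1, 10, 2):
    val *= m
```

Let's trace through this code step by step.

Initialize: val = 1
Entering loop: for m in range(1, 10, 2):
After iteration 1: m = 1, val = 1
After iteration 2: m = 3, val = 3
After iteration 3: m = 5, val = 15
After iteration 4: m = 7, val = 105
After iteration 5: m = 9, val = 945
Loop ends.

Final answer: 945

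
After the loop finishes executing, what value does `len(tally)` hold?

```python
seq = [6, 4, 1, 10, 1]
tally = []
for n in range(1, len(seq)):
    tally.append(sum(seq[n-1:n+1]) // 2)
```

Let's trace through this code step by step.

Initialize: seq = [6, 4, 1, 10, 1]
Initialize: tally = []
Entering loop: for n in range(1, len(seq)):
After iteration 1: n = 1, tally = [5]
After iteration 2: n = 2, tally = [5, 2]
After iteration 3: n = 3, tally = [5, 2, 5]
After iteration 4: n = 4, tally = [5, 2, 5, 5]
Loop ends.
len(tally) = 4

Final answer: 4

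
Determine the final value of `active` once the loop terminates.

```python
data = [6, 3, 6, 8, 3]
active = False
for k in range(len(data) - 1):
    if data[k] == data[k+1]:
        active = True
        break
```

Let's trace through this code step by step.

Initialize: data = [6, 3, 6, 8, 3]
Initialize: active = False
Entering loop: for k in range(len(data) - 1):
After iteration 1: k = 0, active = False
After iteration 2: k = 1, active = False
After iteration 3: k = 2, active = False
After iteration 4: k = 3, active = False
Loop ends.

Final answer: False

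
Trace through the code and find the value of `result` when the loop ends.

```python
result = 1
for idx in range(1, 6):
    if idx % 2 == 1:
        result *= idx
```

Let's trace through this code step by step.

Initialize: result = 1
Entering loop: for idx in range(1, 6):
After iteration 1: idx = 1, result = 1
After iteration 2: idx = 2, result = 1
After iteration 3: idx = 3, result = 3
After iteration 4: idx = 4, result = 3
After iteration 5: idx = 5, result = 15
Loop ends.

Final answer: 15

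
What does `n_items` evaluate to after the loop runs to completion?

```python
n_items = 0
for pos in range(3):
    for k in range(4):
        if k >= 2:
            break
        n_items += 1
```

Let's trace through this code step by step.

Initialize: n_items = 0
Entering loop: for pos in range(3):
After iteration 1: pos = 0, n_items = 2
After iteration 2: pos = 1, n_items = 4
After iteration 3: pos = 2, n_items = 6
Loop ends.

Final answer: 6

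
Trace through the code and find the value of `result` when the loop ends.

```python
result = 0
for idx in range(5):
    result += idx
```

Let's trace through this code step by step.

Initialize: result = 0
Entering loop: for idx in range(5):
After iteration 1: idx = 0, result = 0
After iteration 2: idx = 1, result = 1
After iteration 3: idx = 2, result = 3
After iteration 4: idx = 3, result = 6
After iteration 5: idx = 4, result = 10
Loop ends.

Final answer: 10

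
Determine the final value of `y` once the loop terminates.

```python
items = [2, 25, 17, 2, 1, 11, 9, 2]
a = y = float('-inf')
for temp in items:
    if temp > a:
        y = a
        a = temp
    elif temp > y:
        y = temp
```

Let's trace through this code step by step.

Initialize: items = [2, 25, 17, 2, 1, 11, 9, 2]
Initialize: a = -inf
Initialize: y = -inf
Entering loop: for temp in items:
After iteration 1: temp = 2, a = 2, y = -inf
After iteration 2: temp = 25, a = 25, y = 2
After iteration 3: temp = 17, a = 25, y = 17
After iteration 4: temp = 2, a = 25, y = 17
After iteration 5: temp = 1, a = 25, y = 17
After iteration 6: temp = 11, a = 25, y = 17
After iteration 7: temp = 9, a = 25, y = 17
After iteration 8: temp = 2, a = 25, y = 17
Loop ends.

Final answer: 17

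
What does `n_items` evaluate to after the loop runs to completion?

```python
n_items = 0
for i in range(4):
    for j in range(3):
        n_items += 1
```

Let's trace through this code step by step.

Initialize: n_items = 0
Entering loop: for i in range(4):
After iteration 1: i = 0, n_items = 3
After iteration 2: i = 1, n_items = 6
After iteration 3: i = 2, n_items = 9
After iteration 4: i = 3, n_items = 12
Loop ends.

Final answer: 12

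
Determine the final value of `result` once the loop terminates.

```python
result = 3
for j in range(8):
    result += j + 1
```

Let's trace through this code step by step.

Initialize: result = 3
Entering loop: for j in range(8):
After iteration 1: j = 0, result = 4
After iteration 2: j = 1, result = 6
After iteration 3: j = 2, result = 9
After iteration 4: j = 3, result = 13
After iteration 5: j = 4, result = 18
After iteration 6: j = 5, result = 24
After iteration 7: j = 6, result = 31
After iteration 8: j = 7, result = 39
Loop ends.

Final answer: 39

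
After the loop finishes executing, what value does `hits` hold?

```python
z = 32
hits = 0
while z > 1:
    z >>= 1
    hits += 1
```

Let's trace through this code step by step.

Initialize: z = 32
Initialize: hits = 0
Entering loop: while z > 1:
After iteration 1: z = 16, hits = 1
After iteration 2: z = 8, hits = 2
After iteration 3: z = 4, hits = 3
After iteration 4: z = 2, hits = 4
After iteration 5: z = 1, hits = 5
Loop ends.

Final answer: 5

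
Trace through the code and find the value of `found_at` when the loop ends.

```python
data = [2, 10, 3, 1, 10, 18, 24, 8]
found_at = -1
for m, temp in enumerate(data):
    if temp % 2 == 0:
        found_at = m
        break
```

Let's trace through this code step by step.

Initialize: data = [2, 10, 3, 1, 10, 18, 24, 8]
Initialize: found_at = -1
Entering loop: for m, temp in enumerate(data):
After iteration 1: m = 0, temp = 2, found_at = 0
Loop ends.

Final answer: 0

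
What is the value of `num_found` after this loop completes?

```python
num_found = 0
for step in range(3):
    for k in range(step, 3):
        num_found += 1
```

Let's trace through this code step by step.

Initialize: num_found = 0
Entering loop: for step in range(3):
After iteration 1: step = 0, num_found = 3
After iteration 2: step = 1, num_found = 5
After iteration 3: step = 2, num_found = 6
Loop ends.

Final answer: 6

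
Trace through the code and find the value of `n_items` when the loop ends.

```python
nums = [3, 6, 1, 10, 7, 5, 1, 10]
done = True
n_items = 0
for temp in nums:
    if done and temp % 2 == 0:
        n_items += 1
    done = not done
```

Let's trace through this code step by step.

Initialize: nums = [3, 6, 1, 10, 7, 5, 1, 10]
Initialize: done = True
Initialize: n_items = 0
Entering loop: for temp in nums:
After iteration 1: temp = 3, done = False, n_items = 0
After iteration 2: temp = 6, done = True, n_items = 0
After iteration 3: temp = 1, done = False, n_items = 0
After iteration 4: temp = 10, done = True, n_items = 0
After iteration 5: temp = 7, done = False, n_items = 0
After iteration 6: temp = 5, done = True, n_items = 0
After iteration 7: temp = 1, done = False, n_items = 0
After iteration 8: temp = 10, done = True, n_items = 0
Loop ends.

Final answer: 0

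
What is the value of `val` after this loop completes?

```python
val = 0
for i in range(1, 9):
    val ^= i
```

Let's trace through this code step by step.

Initialize: val = 0
Entering loop: for i in range(1, 9):
After iteration 1: i = 1, val = 1
After iteration 2: i = 2, val = 3
After iteration 3: i = 3, val = 0
After iteration 4: i = 4, val = 4
After iteration 5: i = 5, val = 1
After iteration 6: i = 6, val = 7
After iteration 7: i = 7, val = 0
After iteration 8: i = 8, val = 8
Loop ends.

Final answer: 8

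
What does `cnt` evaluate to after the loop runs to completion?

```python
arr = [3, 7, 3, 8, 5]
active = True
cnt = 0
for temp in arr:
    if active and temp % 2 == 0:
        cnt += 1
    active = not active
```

Let's trace through this code step by step.

Initialize: arr = [3, 7, 3, 8, 5]
Initialize: active = True
Initialize: cnt = 0
Entering loop: for temp in arr:
After iteration 1: temp = 3, active = False, cnt = 0
After iteration 2: temp = 7, active = True, cnt = 0
After iteration 3: temp = 3, active = False, cnt = 0
After iteration 4: temp = 8, active = True, cnt = 0
After iteration 5: temp = 5, active = False, cnt = 0
Loop ends.

Final answer: 0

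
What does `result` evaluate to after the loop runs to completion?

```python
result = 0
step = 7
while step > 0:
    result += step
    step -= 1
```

Let's trace through this code step by step.

Initialize: result = 0
Initialize: step = 7
Entering loop: while step > 0:
After iteration 1: result = 7, step = 6
After iteration 2: result = 13, step = 5
After iteration 3: result = 18, step = 4
After iteration 4: result = 22, step = 3
After iteration 5: result = 25, step = 2
After iteration 6: result = 27, step = 1
After iteration 7: result = 28, step = 0
Loop ends.

Final answer: 28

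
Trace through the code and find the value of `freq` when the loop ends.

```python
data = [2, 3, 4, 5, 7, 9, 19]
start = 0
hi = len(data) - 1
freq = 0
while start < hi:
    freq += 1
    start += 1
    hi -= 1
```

Let's trace through this code step by step.

Initialize: data = [2, 3, 4, 5, 7, 9, 19]
Initialize: start = 0
Initialize: hi = 6
Initialize: freq = 0
Entering loop: while start < hi:
After iteration 1: start = 1, hi = 5, freq = 1
After iteration 2: start = 2, hi = 4, freq = 2
After iteration 3: start = 3, hi = 3, freq = 3
Loop ends.

Final answer: 3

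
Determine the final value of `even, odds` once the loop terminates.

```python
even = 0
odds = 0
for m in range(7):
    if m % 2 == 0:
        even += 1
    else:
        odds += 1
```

Let's trace through this code step by step.

Initialize: even = 0
Initialize: odds = 0
Entering loop: for m in range(7):
After iteration 1: m = 0, even = 1, odds = 0
After iteration 2: m = 1, even = 1, odds = 1
After iteration 3: m = 2, even = 2, odds = 1
After iteration 4: m = 3, even = 2, odds = 2
After iteration 5: m = 4, even = 3, odds = 2
After iteration 6: m = 5, even = 3, odds = 3
After iteration 7: m = 6, even = 4, odds = 3
Loop ends.

Final answer: 4, 3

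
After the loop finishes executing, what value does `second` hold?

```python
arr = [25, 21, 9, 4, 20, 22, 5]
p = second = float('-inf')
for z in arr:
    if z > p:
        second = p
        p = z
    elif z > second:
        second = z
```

Let's trace through this code step by step.

Initialize: arr = [25, 21, 9, 4, 20, 22, 5]
Initialize: p = -inf
Initialize: second = -inf
Entering loop: for z in arr:
After iteration 1: z = 25, p = 25, second = -inf
After iteration 2: z = 21, p = 25, second = 21
After iteration 3: z = 9, p = 25, second = 21
After iteration 4: z = 4, p = 25, second = 21
After iteration 5: z = 20, p = 25, second = 21
After iteration 6: z = 22, p = 25, second = 22
After iteration 7: z = 5, p = 25, second = 22
Loop ends.

Final answer: 22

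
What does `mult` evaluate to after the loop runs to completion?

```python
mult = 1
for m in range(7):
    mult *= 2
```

Let's trace through this code step by step.

Initialize: mult = 1
Entering loop: for m in range(7):
After iteration 1: m = 0, mult = 2
After iteration 2: m = 1, mult = 4
After iteration 3: m = 2, mult = 8
After iteration 4: m = 3, mult = 16
After iteration 5: m = 4, mult = 32
After iteration 6: m = 5, mult = 64
After iteration 7: m = 6, mult = 128
Loop ends.

Final answer: 128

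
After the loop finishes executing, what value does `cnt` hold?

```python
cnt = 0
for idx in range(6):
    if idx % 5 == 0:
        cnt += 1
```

Let's trace through this code step by step.

Initialize: cnt = 0
Entering loop: for idx in range(6):
After iteration 1: idx = 0, cnt = 1
After iteration 2: idx = 1, cnt = 1
After iteration 3: idx = 2, cnt = 1
After iteration 4: idx = 3, cnt = 1
After iteration 5: idx = 4, cnt = 1
After iteration 6: idx = 5, cnt = 2
Loop ends.

Final answer: 2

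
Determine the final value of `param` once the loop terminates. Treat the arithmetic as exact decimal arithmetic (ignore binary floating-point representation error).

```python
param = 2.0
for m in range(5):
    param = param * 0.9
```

Let's trace through this code step by step.

Initialize: param = 2.0
Entering loop: for m in range(5):
After iteration 1: m = 0, param = 1.8
After iteration 2: m = 1, param = 1.62
After iteration 3: m = 2, param = 1.458
After iteration 4: m = 3, param = 1.3122
After iteration 5: m = 4, param = 1.18098
Loop ends.

Final answer: 1.18098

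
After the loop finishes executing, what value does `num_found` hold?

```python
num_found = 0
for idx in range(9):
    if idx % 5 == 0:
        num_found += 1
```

Let's trace through this code step by step.

Initialize: num_found = 0
Entering loop: for idx in range(9):
After iteration 1: idx = 0, num_found = 1
After iteration 2: idx = 1, num_found = 1
After iteration 3: idx = 2, num_found = 1
After iteration 4: idx = 3, num_found = 1
After iteration 5: idx = 4, num_found = 1
After iteration 6: idx = 5, num_found = 2
After iteration 7: idx = 6, num_found = 2
After iteration 8: idx = 7, num_found = 2
After iteration 9: idx = 8, num_found = 2
Loop ends.

Final answer: 2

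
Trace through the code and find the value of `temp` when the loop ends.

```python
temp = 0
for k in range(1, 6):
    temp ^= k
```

Let's trace through this code step by step.

Initialize: temp = 0
Entering loop: for k in range(1, 6):
After iteration 1: k = 1, temp = 1
After iteration 2: k = 2, temp = 3
After iteration 3: k = 3, temp = 0
After iteration 4: k = 4, temp = 4
After iteration 5: k = 5, temp = 1
Loop ends.

Final answer: 1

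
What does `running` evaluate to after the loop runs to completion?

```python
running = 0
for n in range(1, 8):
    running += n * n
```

Let's trace through this code step by step.

Initialize: running = 0
Entering loop: for n in range(1, 8):
After iteration 1: n = 1, running = 1
After iteration 2: n = 2, running = 5
After iteration 3: n = 3, running = 14
After iteration 4: n = 4, running = 30
After iteration 5: n = 5, running = 55
After iteration 6: n = 6, running = 91
After iteration 7: n = 7, running = 140
Loop ends.

Final answer: 140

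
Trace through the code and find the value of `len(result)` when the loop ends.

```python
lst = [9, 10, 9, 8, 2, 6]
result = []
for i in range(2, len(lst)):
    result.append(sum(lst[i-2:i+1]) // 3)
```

Let's trace through this code step by step.

Initialize: lst = [9, 10, 9, 8, 2, 6]
Initialize: result = []
Entering loop: for i in range(2, len(lst)):
After iteration 1: i = 2, result = [9]
After iteration 2: i = 3, result = [9, 9]
After iteration 3: i = 4, result = [9, 9, 6]
After iteration 4: i = 5, result = [9, 9, 6, 5]
Loop ends.
len(result) = 4

Final answer: 4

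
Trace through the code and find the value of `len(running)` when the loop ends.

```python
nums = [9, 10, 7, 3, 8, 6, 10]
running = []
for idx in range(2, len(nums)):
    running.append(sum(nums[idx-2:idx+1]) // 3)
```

Let's trace through this code step by step.

Initialize: nums = [9, 10, 7, 3, 8, 6, 10]
Initialize: running = []
Entering loop: for idx in range(2, len(nums)):
After iteration 1: idx = 2, running = [8]
After iteration 2: idx = 3, running = [8, 6]
After iteration 3: idx = 4, running = [8, 6, 6]
After iteration 4: idx = 5, running = [8, 6, 6, 5]
After iteration 5: idx = 6, running = [8, 6, 6, 5, 8]
Loop ends.
len(running) = 5

Final answer: 5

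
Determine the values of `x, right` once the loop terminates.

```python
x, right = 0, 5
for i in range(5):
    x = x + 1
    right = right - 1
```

Let's trace through this code step by step.

Initialize: x = 0
Initialize: right = 5
Entering loop: for i in range(5):
After iteration 1: i = 0, x = 1, right = 4
After iteration 2: i = 1, x = 2, right = 3
After iteration 3: i = 2, x = 3, right = 2
After iteration 4: i = 3, x = 4, right = 1
After iteration 5: i = 4, x = 5, right = 0
Loop ends.

Final answer: 5, 0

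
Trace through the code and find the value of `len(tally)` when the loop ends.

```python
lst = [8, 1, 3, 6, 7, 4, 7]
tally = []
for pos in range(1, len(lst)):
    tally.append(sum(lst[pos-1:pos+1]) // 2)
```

Let's trace through this code step by step.

Initialize: lst = [8, 1, 3, 6, 7, 4, 7]
Initialize: tally = []
Entering loop: for pos in range(1, len(lst)):
After iteration 1: pos = 1, tally = [4]
After iteration 2: pos = 2, tally = [4, 2]
After iteration 3: pos = 3, tally = [4, 2, 4]
After iteration 4: pos = 4, tally = [4, 2, 4, 6]
After iteration 5: pos = 5, tally = [4, 2, 4, 6, 5]
After iteration 6: pos = 6, tally = [4, 2, 4, 6, 5, 5]
Loop ends.
len(tally) = 6

Final answer: 6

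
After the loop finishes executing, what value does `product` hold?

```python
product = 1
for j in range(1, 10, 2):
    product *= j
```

Let's trace through this code step by step.

Initialize: product = 1
Entering loop: for j in range(1, 10, 2):
After iteration 1: j = 1, product = 1
After iteration 2: j = 3, product = 3
After iteration 3: j = 5, product = 15
After iteration 4: j = 7, product = 105
After iteration 5: j = 9, product = 945
Loop ends.

Final answer: 945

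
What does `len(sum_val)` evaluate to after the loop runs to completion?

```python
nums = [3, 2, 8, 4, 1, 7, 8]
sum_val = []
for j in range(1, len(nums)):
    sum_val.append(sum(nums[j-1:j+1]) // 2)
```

Let's trace through this code step by step.

Initialize: nums = [3, 2, 8, 4, 1, 7, 8]
Initialize: sum_val = []
Entering loop: for j in range(1, len(nums)):
After iteration 1: j = 1, sum_val = [2]
After iteration 2: j = 2, sum_val = [2, 5]
After iteration 3: j = 3, sum_val = [2, 5, 6]
After iteration 4: j = 4, sum_val = [2, 5, 6, 2]
After iteration 5: j = 5, sum_val = [2, 5, 6, 2, 4]
After iteration 6: j = 6, sum_val = [2, 5, 6, 2, 4, 7]
Loop ends.
len(sum_val) = 6

Final answer: 6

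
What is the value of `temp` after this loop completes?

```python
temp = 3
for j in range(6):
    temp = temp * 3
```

Let's trace through this code step by step.

Initialize: temp = 3
Entering loop: for j in range(6):
After iteration 1: j = 0, temp = 9
After iteration 2: j = 1, temp = 27
After iteration 3: j = 2, temp = 81
After iteration 4: j = 3, temp = 243
After iteration 5: j = 4, temp = 729
After iteration 6: j = 5, temp = 2187
Loop ends.

Final answer: 2187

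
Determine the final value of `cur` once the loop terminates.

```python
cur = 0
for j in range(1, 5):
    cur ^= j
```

Let's trace through this code step by step.

Initialize: cur = 0
Entering loop: for j in range(1, 5):
After iteration 1: j = 1, cur = 1
After iteration 2: j = 2, cur = 3
After iteration 3: j = 3, cur = 0
After iteration 4: j = 4, cur = 4
Loop ends.

Final answer: 4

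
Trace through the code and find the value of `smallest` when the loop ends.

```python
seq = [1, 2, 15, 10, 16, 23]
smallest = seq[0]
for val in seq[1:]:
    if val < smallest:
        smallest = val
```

Let's trace through this code step by step.

Initialize: seq = [1, 2, 15, 10, 16, 23]
Initialize: smallest = 1
Entering loop: for val in seq[1:]:
After iteration 1: val = 2, smallest = 1
After iteration 2: val = 15, smallest = 1
After iteration 3: val = 10, smallest = 1
After iteration 4: val = 16, smallest = 1
After iteration 5: val = 23, smallest = 1
Loop ends.

Final answer: 1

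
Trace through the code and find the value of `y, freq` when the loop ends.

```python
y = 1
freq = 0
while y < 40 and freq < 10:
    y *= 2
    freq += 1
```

Let's trace through this code step by step.

Initialize: y = 1
Initialize: freq = 0
Entering loop: while y < 40 and freq < 10:
After iteration 1: y = 2, freq = 1
After iteration 2: y = 4, freq = 2
After iteration 3: y = 8, freq = 3
After iteration 4: y = 16, freq = 4
After iteration 5: y = 32, freq = 5
After iteration 6: y = 64, freq = 6
Loop ends.

Final answer: 64, 6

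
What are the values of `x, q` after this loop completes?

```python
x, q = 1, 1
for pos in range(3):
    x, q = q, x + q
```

Let's trace through this code step by step.

Initialize: x = 1
Initialize: q = 1
Entering loop: for pos in range(3):
After iteration 1: pos = 0, x = 1, q = 2
After iteration 2: pos = 1, x = 2, q = 3
After iteration 3: pos = 2, x = 3, q = 5
Loop ends.

Final answer: 3, 5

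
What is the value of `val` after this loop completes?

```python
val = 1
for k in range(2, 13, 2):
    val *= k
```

Let's trace through this code step by step.

Initialize: val = 1
Entering loop: for k in range(2, 13, 2):
After iteration 1: k = 2, val = 2
After iteration 2: k = 4, val = 8
After iteration 3: k = 6, val = 48
After iteration 4: k = 8, val = 384
After iteration 5: k = 10, val = 3840
After iteration 6: k = 12, val = 46080
Loop ends.

Final answer: 46080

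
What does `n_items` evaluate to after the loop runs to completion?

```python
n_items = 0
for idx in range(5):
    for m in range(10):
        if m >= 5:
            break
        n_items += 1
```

Let's trace through this code step by step.

Initialize: n_items = 0
Entering loop: for idx in range(5):
After iteration 1: idx = 0, n_items = 5
After iteration 2: idx = 1, n_items = 10
After iteration 3: idx = 2, n_items = 15
After iteration 4: idx = 3, n_items = 20
After iteration 5: idx = 4, n_items = 25
Loop ends.

Final answer: 25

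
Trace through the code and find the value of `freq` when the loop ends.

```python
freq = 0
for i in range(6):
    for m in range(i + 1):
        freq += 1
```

Let's trace through this code step by step.

Initialize: freq = 0
Entering loop: for i in range(6):
After iteration 1: i = 0, freq = 1, m = 0
After iteration 2: i = 1, freq = 3, m = 1
After iteration 3: i = 2, freq = 6, m = 2
After iteration 4: i = 3, freq = 10, m = 3
After iteration 5: i = 4, freq = 15, m = 4
After iteration 6: i = 5, freq = 21, m = 5
Loop ends.

Final answer: 21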